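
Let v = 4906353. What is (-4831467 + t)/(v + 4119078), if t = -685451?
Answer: -5516918/9025431 ≈ -0.61126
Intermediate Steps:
(-4831467 + t)/(v + 4119078) = (-4831467 - 685451)/(4906353 + 4119078) = -5516918/9025431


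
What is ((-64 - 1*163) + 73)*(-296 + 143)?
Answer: 23562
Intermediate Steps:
((-64 - 1*163) + 73)*(-296 + 143) = ((-64 - 163) + 73)*(-153) = (-227 + 73)*(-153) = -154*(-153) = 23562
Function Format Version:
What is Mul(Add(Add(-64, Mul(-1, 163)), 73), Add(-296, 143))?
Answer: 23562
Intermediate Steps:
Mul(Add(Add(-64, Mul(-1, 163)), 73), Add(-296, 143)) = Mul(Add(Add(-64, -163), 73), -153) = Mul(Add(-227, 73), -153) = Mul(-154, -153) = 23562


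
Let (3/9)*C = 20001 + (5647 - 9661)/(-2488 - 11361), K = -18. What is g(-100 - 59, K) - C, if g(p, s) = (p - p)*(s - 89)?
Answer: -830993589/13849 ≈ -60004.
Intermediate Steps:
g(p, s) = 0 (g(p, s) = 0*(-89 + s) = 0)
C = 830993589/13849 (C = 3*(20001 + (5647 - 9661)/(-2488 - 11361)) = 3*(20001 - 4014/(-13849)) = 3*(20001 - 4014*(-1/13849)) = 3*(20001 + 4014/13849) = 3*(276997863/13849) = 830993589/13849 ≈ 60004.)
g(-100 - 59, K) - C = 0 - 1*830993589/13849 = 0 - 830993589/13849 = -830993589/13849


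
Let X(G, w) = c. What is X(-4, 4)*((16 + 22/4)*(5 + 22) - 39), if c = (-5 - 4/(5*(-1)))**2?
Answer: 477603/50 ≈ 9552.1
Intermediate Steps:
c = 441/25 (c = (-5 - 4/(-5))**2 = (-5 - 4*(-1/5))**2 = (-5 + 4/5)**2 = (-21/5)**2 = 441/25 ≈ 17.640)
X(G, w) = 441/25
X(-4, 4)*((16 + 22/4)*(5 + 22) - 39) = 441*((16 + 22/4)*(5 + 22) - 39)/25 = 441*((16 + 22*(1/4))*27 - 39)/25 = 441*((16 + 11/2)*27 - 39)/25 = 441*((43/2)*27 - 39)/25 = 441*(1161/2 - 39)/25 = (441/25)*(1083/2) = 477603/50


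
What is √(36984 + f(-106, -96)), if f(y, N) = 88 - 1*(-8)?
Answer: 6*√1030 ≈ 192.56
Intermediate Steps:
f(y, N) = 96 (f(y, N) = 88 + 8 = 96)
√(36984 + f(-106, -96)) = √(36984 + 96) = √37080 = 6*√1030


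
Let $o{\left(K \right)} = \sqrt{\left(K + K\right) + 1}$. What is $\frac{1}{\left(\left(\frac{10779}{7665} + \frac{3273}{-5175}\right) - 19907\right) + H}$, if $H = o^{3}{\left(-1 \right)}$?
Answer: $- \frac{15467101442172975}{307891620767015604706} + \frac{776998175625 i}{307891620767015604706} \approx -5.0236 \cdot 10^{-5} + 2.5236 \cdot 10^{-9} i$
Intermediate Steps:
$o{\left(K \right)} = \sqrt{1 + 2 K}$ ($o{\left(K \right)} = \sqrt{2 K + 1} = \sqrt{1 + 2 K}$)
$H = - i$ ($H = \left(\sqrt{1 + 2 \left(-1\right)}\right)^{3} = \left(\sqrt{1 - 2}\right)^{3} = \left(\sqrt{-1}\right)^{3} = i^{3} = - i \approx - 1.0 i$)
$\frac{1}{\left(\left(\frac{10779}{7665} + \frac{3273}{-5175}\right) - 19907\right) + H} = \frac{1}{\left(\left(\frac{10779}{7665} + \frac{3273}{-5175}\right) - 19907\right) - i} = \frac{1}{\left(\left(10779 \cdot \frac{1}{7665} + 3273 \left(- \frac{1}{5175}\right)\right) - 19907\right) - i} = \frac{1}{\left(\left(\frac{3593}{2555} - \frac{1091}{1725}\right) - 19907\right) - i} = \frac{1}{\left(\frac{682084}{881475} - 19907\right) - i} = \frac{1}{- \frac{17546840741}{881475} - i} = \frac{776998175625 \left(- \frac{17546840741}{881475} + i\right)}{307891620767015604706}$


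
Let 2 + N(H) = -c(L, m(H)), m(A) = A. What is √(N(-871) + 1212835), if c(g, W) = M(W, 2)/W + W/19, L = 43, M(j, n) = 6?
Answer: 2*√83042600964882/16549 ≈ 1101.3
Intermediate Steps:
c(g, W) = 6/W + W/19
N(H) = -2 - 6/H - H/19 (N(H) = -2 - (6/H + H/19) = -2 + (-6/H - H/19) = -2 - 6/H - H/19)
√(N(-871) + 1212835) = √((-2 - 6/(-871) - 1/19*(-871)) + 1212835) = √((-2 - 6*(-1/871) + 871/19) + 1212835) = √((-2 + 6/871 + 871/19) + 1212835) = √(725657/16549 + 1212835) = √(20071932072/16549) = 2*√83042600964882/16549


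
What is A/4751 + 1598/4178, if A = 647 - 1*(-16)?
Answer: 5181056/9924839 ≈ 0.52203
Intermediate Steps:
A = 663 (A = 647 + 16 = 663)
A/4751 + 1598/4178 = 663/4751 + 1598/4178 = 663*(1/4751) + 1598*(1/4178) = 663/4751 + 799/2089 = 5181056/9924839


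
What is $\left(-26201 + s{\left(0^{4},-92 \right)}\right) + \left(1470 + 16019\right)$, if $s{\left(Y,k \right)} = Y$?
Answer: $-8712$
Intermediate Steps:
$\left(-26201 + s{\left(0^{4},-92 \right)}\right) + \left(1470 + 16019\right) = \left(-26201 + 0^{4}\right) + \left(1470 + 16019\right) = \left(-26201 + 0\right) + 17489 = -26201 + 17489 = -8712$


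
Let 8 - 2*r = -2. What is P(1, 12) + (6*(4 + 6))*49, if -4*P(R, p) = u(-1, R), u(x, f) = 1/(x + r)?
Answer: 47039/16 ≈ 2939.9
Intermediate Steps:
r = 5 (r = 4 - ½*(-2) = 4 + 1 = 5)
u(x, f) = 1/(5 + x) (u(x, f) = 1/(x + 5) = 1/(5 + x))
P(R, p) = -1/16 (P(R, p) = -1/(4*(5 - 1)) = -¼/4 = -¼*¼ = -1/16)
P(1, 12) + (6*(4 + 6))*49 = -1/16 + (6*(4 + 6))*49 = -1/16 + (6*10)*49 = -1/16 + 60*49 = -1/16 + 2940 = 47039/16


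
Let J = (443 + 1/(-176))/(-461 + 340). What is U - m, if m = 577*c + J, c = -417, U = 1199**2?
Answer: 35739238127/21296 ≈ 1.6782e+6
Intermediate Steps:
U = 1437601
J = -77967/21296 (J = (443 - 1/176)/(-121) = (77967/176)*(-1/121) = -77967/21296 ≈ -3.6611)
m = -5124087231/21296 (m = 577*(-417) - 77967/21296 = -240609 - 77967/21296 = -5124087231/21296 ≈ -2.4061e+5)
U - m = 1437601 - 1*(-5124087231/21296) = 1437601 + 5124087231/21296 = 35739238127/21296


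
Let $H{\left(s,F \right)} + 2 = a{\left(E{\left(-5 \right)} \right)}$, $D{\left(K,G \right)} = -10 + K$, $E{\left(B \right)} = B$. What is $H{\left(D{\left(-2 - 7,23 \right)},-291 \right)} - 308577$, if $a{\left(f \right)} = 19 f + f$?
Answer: $-308679$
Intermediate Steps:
$a{\left(f \right)} = 20 f$
$H{\left(s,F \right)} = -102$ ($H{\left(s,F \right)} = -2 + 20 \left(-5\right) = -2 - 100 = -102$)
$H{\left(D{\left(-2 - 7,23 \right)},-291 \right)} - 308577 = -102 - 308577 = -308679$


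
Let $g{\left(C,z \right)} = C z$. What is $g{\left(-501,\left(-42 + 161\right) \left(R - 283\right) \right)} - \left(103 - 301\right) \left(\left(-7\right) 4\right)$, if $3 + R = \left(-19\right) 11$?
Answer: $29505861$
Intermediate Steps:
$R = -212$ ($R = -3 - 209 = -212$)
$g{\left(-501,\left(-42 + 161\right) \left(R - 283\right) \right)} - \left(103 - 301\right) \left(\left(-7\right) 4\right) = - 501 \left(-42 + 161\right) \left(-212 - 283\right) - \left(103 - 301\right) \left(\left(-7\right) 4\right) = - 501 \cdot 119 \left(-495\right) - \left(-198\right) \left(-28\right) = \left(-501\right) \left(-58905\right) - 5544 = 29511405 - 5544 = 29505861$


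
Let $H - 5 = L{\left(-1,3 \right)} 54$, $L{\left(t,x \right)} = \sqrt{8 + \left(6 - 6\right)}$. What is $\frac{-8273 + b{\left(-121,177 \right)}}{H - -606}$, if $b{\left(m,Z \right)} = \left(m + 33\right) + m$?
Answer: $- \frac{5182502}{349993} + \frac{916056 \sqrt{2}}{349993} \approx -11.106$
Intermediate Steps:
$b{\left(m,Z \right)} = 33 + 2 m$ ($b{\left(m,Z \right)} = \left(33 + m\right) + m = 33 + 2 m$)
$L{\left(t,x \right)} = 2 \sqrt{2}$ ($L{\left(t,x \right)} = \sqrt{8 + \left(6 - 6\right)} = \sqrt{8 + 0} = \sqrt{8} = 2 \sqrt{2}$)
$H = 5 + 108 \sqrt{2}$ ($H = 5 + 2 \sqrt{2} \cdot 54 = 5 + 108 \sqrt{2} \approx 157.74$)
$\frac{-8273 + b{\left(-121,177 \right)}}{H - -606} = \frac{-8273 + \left(33 + 2 \left(-121\right)\right)}{\left(5 + 108 \sqrt{2}\right) - -606} = \frac{-8273 + \left(33 - 242\right)}{\left(5 + 108 \sqrt{2}\right) + \left(-69 + 675\right)} = \frac{-8273 - 209}{\left(5 + 108 \sqrt{2}\right) + 606} = - \frac{8482}{611 + 108 \sqrt{2}}$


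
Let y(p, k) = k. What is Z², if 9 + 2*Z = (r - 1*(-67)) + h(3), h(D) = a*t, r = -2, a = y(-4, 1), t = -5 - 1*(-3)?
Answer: 729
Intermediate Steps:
t = -2 (t = -5 + 3 = -2)
a = 1
h(D) = -2 (h(D) = 1*(-2) = -2)
Z = 27 (Z = -9/2 + ((-2 - 1*(-67)) - 2)/2 = -9/2 + ((-2 + 67) - 2)/2 = -9/2 + (65 - 2)/2 = -9/2 + (½)*63 = -9/2 + 63/2 = 27)
Z² = 27² = 729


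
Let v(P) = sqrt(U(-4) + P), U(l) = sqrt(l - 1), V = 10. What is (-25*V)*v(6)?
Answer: -250*sqrt(6 + I*sqrt(5)) ≈ -622.57 - 112.24*I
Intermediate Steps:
U(l) = sqrt(-1 + l)
v(P) = sqrt(P + I*sqrt(5)) (v(P) = sqrt(sqrt(-1 - 4) + P) = sqrt(sqrt(-5) + P) = sqrt(I*sqrt(5) + P) = sqrt(P + I*sqrt(5)))
(-25*V)*v(6) = (-25*10)*sqrt(6 + I*sqrt(5)) = -250*sqrt(6 + I*sqrt(5))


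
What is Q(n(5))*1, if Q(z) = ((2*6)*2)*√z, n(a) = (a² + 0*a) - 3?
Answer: 24*√22 ≈ 112.57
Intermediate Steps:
n(a) = -3 + a² (n(a) = (a² + 0) - 3 = a² - 3 = -3 + a²)
Q(z) = 24*√z (Q(z) = (12*2)*√z = 24*√z)
Q(n(5))*1 = (24*√(-3 + 5²))*1 = (24*√(-3 + 25))*1 = (24*√22)*1 = 24*√22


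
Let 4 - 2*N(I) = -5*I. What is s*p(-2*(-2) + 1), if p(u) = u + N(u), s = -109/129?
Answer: -1417/86 ≈ -16.477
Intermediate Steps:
N(I) = 2 + 5*I/2 (N(I) = 2 - (-5)*I/2 = 2 + 5*I/2)
s = -109/129 (s = -109*1/129 = -109/129 ≈ -0.84496)
p(u) = 2 + 7*u/2 (p(u) = u + (2 + 5*u/2) = 2 + 7*u/2)
s*p(-2*(-2) + 1) = -109*(2 + 7*(-2*(-2) + 1)/2)/129 = -109*(2 + 7*(4 + 1)/2)/129 = -109*(2 + (7/2)*5)/129 = -109*(2 + 35/2)/129 = -109/129*39/2 = -1417/86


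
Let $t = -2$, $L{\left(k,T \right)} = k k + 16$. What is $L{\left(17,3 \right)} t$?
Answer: $-610$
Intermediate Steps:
$L{\left(k,T \right)} = 16 + k^{2}$ ($L{\left(k,T \right)} = k^{2} + 16 = 16 + k^{2}$)
$L{\left(17,3 \right)} t = \left(16 + 17^{2}\right) \left(-2\right) = \left(16 + 289\right) \left(-2\right) = 305 \left(-2\right) = -610$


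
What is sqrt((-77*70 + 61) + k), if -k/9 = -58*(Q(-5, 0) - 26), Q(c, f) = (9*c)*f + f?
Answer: I*sqrt(18901) ≈ 137.48*I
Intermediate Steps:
Q(c, f) = f + 9*c*f (Q(c, f) = 9*c*f + f = f + 9*c*f)
k = -13572 (k = -(-522)*(0*(1 + 9*(-5)) - 26) = -(-522)*(0*(1 - 45) - 26) = -(-522)*(0*(-44) - 26) = -(-522)*(0 - 26) = -(-522)*(-26) = -9*1508 = -13572)
sqrt((-77*70 + 61) + k) = sqrt((-77*70 + 61) - 13572) = sqrt((-5390 + 61) - 13572) = sqrt(-5329 - 13572) = sqrt(-18901) = I*sqrt(18901)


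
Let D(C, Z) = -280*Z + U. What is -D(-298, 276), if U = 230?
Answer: 77050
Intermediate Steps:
D(C, Z) = 230 - 280*Z (D(C, Z) = -280*Z + 230 = 230 - 280*Z)
-D(-298, 276) = -(230 - 280*276) = -(230 - 77280) = -1*(-77050) = 77050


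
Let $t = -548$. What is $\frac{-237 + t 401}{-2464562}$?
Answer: $\frac{219985}{2464562} \approx 0.089259$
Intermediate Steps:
$\frac{-237 + t 401}{-2464562} = \frac{-237 - 219748}{-2464562} = \left(-237 - 219748\right) \left(- \frac{1}{2464562}\right) = \left(-219985\right) \left(- \frac{1}{2464562}\right) = \frac{219985}{2464562}$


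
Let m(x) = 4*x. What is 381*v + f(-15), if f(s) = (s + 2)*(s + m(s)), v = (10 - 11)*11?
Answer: -3216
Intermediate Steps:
v = -11 (v = -1*11 = -11)
f(s) = 5*s*(2 + s) (f(s) = (s + 2)*(s + 4*s) = (2 + s)*(5*s) = 5*s*(2 + s))
381*v + f(-15) = 381*(-11) + 5*(-15)*(2 - 15) = -4191 + 5*(-15)*(-13) = -4191 + 975 = -3216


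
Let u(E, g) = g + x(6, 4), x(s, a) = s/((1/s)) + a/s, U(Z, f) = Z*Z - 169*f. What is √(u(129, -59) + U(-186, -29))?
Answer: 2*√88818/3 ≈ 198.68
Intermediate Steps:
U(Z, f) = Z² - 169*f
x(s, a) = s² + a/s (x(s, a) = s/(1/s) + a/s = s*s + a/s = s² + a/s)
u(E, g) = 110/3 + g (u(E, g) = g + (4 + 6³)/6 = g + (4 + 216)/6 = g + (⅙)*220 = g + 110/3 = 110/3 + g)
√(u(129, -59) + U(-186, -29)) = √((110/3 - 59) + ((-186)² - 169*(-29))) = √(-67/3 + (34596 + 4901)) = √(-67/3 + 39497) = √(118424/3) = 2*√88818/3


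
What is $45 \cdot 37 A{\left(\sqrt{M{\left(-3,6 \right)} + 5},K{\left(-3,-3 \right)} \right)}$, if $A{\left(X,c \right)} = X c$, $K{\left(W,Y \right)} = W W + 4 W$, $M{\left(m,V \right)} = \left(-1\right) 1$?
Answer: $-9990$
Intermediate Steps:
$M{\left(m,V \right)} = -1$
$K{\left(W,Y \right)} = W^{2} + 4 W$
$45 \cdot 37 A{\left(\sqrt{M{\left(-3,6 \right)} + 5},K{\left(-3,-3 \right)} \right)} = 45 \cdot 37 \sqrt{-1 + 5} \left(- 3 \left(4 - 3\right)\right) = 1665 \sqrt{4} \left(\left(-3\right) 1\right) = 1665 \cdot 2 \left(-3\right) = 1665 \left(-6\right) = -9990$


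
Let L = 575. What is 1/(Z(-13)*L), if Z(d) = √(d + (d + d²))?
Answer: √143/82225 ≈ 0.00014543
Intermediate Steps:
Z(d) = √(d² + 2*d)
1/(Z(-13)*L) = 1/(√(-13*(2 - 13))*575) = 1/(√(-13*(-11))*575) = 1/(√143*575) = 1/(575*√143) = √143/82225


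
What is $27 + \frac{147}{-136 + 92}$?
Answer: $\frac{1041}{44} \approx 23.659$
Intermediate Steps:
$27 + \frac{147}{-136 + 92} = 27 + \frac{147}{-44} = 27 + 147 \left(- \frac{1}{44}\right) = 27 - \frac{147}{44} = \frac{1041}{44}$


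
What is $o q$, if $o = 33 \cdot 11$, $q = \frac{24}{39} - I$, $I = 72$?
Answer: $- \frac{336864}{13} \approx -25913.0$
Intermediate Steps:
$q = - \frac{928}{13}$ ($q = \frac{24}{39} - 72 = 24 \cdot \frac{1}{39} - 72 = \frac{8}{13} - 72 = - \frac{928}{13} \approx -71.385$)
$o = 363$
$o q = 363 \left(- \frac{928}{13}\right) = - \frac{336864}{13}$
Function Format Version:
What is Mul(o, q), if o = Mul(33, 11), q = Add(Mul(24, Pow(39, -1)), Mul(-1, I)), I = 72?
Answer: Rational(-336864, 13) ≈ -25913.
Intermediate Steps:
q = Rational(-928, 13) (q = Add(Mul(24, Pow(39, -1)), Mul(-1, 72)) = Add(Mul(24, Rational(1, 39)), -72) = Add(Rational(8, 13), -72) = Rational(-928, 13) ≈ -71.385)
o = 363
Mul(o, q) = Mul(363, Rational(-928, 13)) = Rational(-336864, 13)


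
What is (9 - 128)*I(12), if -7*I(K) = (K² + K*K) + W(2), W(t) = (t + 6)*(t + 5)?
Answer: 5848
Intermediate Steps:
W(t) = (5 + t)*(6 + t) (W(t) = (6 + t)*(5 + t) = (5 + t)*(6 + t))
I(K) = -8 - 2*K²/7 (I(K) = -((K² + K*K) + (30 + 2² + 11*2))/7 = -((K² + K²) + (30 + 4 + 22))/7 = -(2*K² + 56)/7 = -(56 + 2*K²)/7 = -8 - 2*K²/7)
(9 - 128)*I(12) = (9 - 128)*(-8 - 2/7*12²) = -119*(-8 - 2/7*144) = -119*(-8 - 288/7) = -119*(-344/7) = 5848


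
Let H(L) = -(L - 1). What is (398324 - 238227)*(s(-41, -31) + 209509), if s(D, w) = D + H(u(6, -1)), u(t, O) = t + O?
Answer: 33534558008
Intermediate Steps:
u(t, O) = O + t
H(L) = 1 - L (H(L) = -(-1 + L) = 1 - L)
s(D, w) = -4 + D (s(D, w) = D + (1 - (-1 + 6)) = D + (1 - 1*5) = D + (1 - 5) = D - 4 = -4 + D)
(398324 - 238227)*(s(-41, -31) + 209509) = (398324 - 238227)*((-4 - 41) + 209509) = 160097*(-45 + 209509) = 160097*209464 = 33534558008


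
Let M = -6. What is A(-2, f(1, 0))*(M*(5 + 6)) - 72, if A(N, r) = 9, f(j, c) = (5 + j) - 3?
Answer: -666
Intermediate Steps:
f(j, c) = 2 + j
A(-2, f(1, 0))*(M*(5 + 6)) - 72 = 9*(-6*(5 + 6)) - 72 = 9*(-6*11) - 72 = 9*(-66) - 72 = -594 - 72 = -666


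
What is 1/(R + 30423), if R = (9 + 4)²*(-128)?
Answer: 1/8791 ≈ 0.00011375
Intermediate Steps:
R = -21632 (R = 13²*(-128) = 169*(-128) = -21632)
1/(R + 30423) = 1/(-21632 + 30423) = 1/8791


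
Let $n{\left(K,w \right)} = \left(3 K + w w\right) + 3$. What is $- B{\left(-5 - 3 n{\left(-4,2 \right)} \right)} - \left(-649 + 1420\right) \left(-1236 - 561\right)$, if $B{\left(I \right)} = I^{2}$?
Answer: $1385387$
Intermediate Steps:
$n{\left(K,w \right)} = 3 + w^{2} + 3 K$ ($n{\left(K,w \right)} = \left(3 K + w^{2}\right) + 3 = \left(w^{2} + 3 K\right) + 3 = 3 + w^{2} + 3 K$)
$- B{\left(-5 - 3 n{\left(-4,2 \right)} \right)} - \left(-649 + 1420\right) \left(-1236 - 561\right) = - \left(-5 - 3 \left(3 + 2^{2} + 3 \left(-4\right)\right)\right)^{2} - \left(-649 + 1420\right) \left(-1236 - 561\right) = - \left(-5 - 3 \left(3 + 4 - 12\right)\right)^{2} - 771 \left(-1797\right) = - \left(-5 - -15\right)^{2} - -1385487 = - \left(-5 + 15\right)^{2} + 1385487 = - 10^{2} + 1385487 = \left(-1\right) 100 + 1385487 = -100 + 1385487 = 1385387$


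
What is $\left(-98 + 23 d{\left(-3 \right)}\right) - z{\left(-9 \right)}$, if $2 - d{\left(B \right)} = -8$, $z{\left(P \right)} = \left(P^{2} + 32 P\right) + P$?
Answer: $348$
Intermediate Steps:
$z{\left(P \right)} = P^{2} + 33 P$
$d{\left(B \right)} = 10$ ($d{\left(B \right)} = 2 - -8 = 2 + 8 = 10$)
$\left(-98 + 23 d{\left(-3 \right)}\right) - z{\left(-9 \right)} = \left(-98 + 23 \cdot 10\right) - - 9 \left(33 - 9\right) = \left(-98 + 230\right) - \left(-9\right) 24 = 132 - -216 = 132 + 216 = 348$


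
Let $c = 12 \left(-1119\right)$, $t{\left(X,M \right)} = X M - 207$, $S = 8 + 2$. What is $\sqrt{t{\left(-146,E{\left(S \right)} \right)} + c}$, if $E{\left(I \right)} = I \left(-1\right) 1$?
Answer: $5 i \sqrt{487} \approx 110.34 i$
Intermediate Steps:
$S = 10$
$E{\left(I \right)} = - I$ ($E{\left(I \right)} = - I 1 = - I$)
$t{\left(X,M \right)} = -207 + M X$ ($t{\left(X,M \right)} = M X - 207 = -207 + M X$)
$c = -13428$
$\sqrt{t{\left(-146,E{\left(S \right)} \right)} + c} = \sqrt{\left(-207 + \left(-1\right) 10 \left(-146\right)\right) - 13428} = \sqrt{\left(-207 - -1460\right) - 13428} = \sqrt{\left(-207 + 1460\right) - 13428} = \sqrt{1253 - 13428} = \sqrt{-12175} = 5 i \sqrt{487}$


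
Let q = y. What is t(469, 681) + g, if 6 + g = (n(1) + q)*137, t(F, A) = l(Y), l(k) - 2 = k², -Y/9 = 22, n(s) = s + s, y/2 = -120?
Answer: 6594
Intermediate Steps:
y = -240 (y = 2*(-120) = -240)
n(s) = 2*s
q = -240
Y = -198 (Y = -9*22 = -198)
l(k) = 2 + k²
t(F, A) = 39206 (t(F, A) = 2 + (-198)² = 2 + 39204 = 39206)
g = -32612 (g = -6 + (2*1 - 240)*137 = -6 + (2 - 240)*137 = -6 - 238*137 = -6 - 32606 = -32612)
t(469, 681) + g = 39206 - 32612 = 6594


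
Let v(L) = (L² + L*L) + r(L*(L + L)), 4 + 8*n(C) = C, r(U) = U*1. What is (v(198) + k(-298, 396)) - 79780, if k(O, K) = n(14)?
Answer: 308149/4 ≈ 77037.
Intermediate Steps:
r(U) = U
n(C) = -½ + C/8
k(O, K) = 5/4 (k(O, K) = -½ + (⅛)*14 = -½ + 7/4 = 5/4)
v(L) = 4*L² (v(L) = (L² + L*L) + L*(L + L) = (L² + L²) + L*(2*L) = 2*L² + 2*L² = 4*L²)
(v(198) + k(-298, 396)) - 79780 = (4*198² + 5/4) - 79780 = (4*39204 + 5/4) - 79780 = (156816 + 5/4) - 79780 = 627269/4 - 79780 = 308149/4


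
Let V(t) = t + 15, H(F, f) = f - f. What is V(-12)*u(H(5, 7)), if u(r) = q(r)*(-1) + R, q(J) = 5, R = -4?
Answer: -27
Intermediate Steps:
H(F, f) = 0
u(r) = -9 (u(r) = 5*(-1) - 4 = -5 - 4 = -9)
V(t) = 15 + t
V(-12)*u(H(5, 7)) = (15 - 12)*(-9) = 3*(-9) = -27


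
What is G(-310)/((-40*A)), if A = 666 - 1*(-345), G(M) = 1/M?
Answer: 1/12536400 ≈ 7.9768e-8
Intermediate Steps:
A = 1011 (A = 666 + 345 = 1011)
G(-310)/((-40*A)) = 1/((-310)*((-40*1011))) = -1/310/(-40440) = -1/310*(-1/40440) = 1/12536400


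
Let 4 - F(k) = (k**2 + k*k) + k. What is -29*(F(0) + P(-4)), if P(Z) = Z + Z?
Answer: 116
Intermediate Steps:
P(Z) = 2*Z
F(k) = 4 - k - 2*k**2 (F(k) = 4 - ((k**2 + k*k) + k) = 4 - ((k**2 + k**2) + k) = 4 - (2*k**2 + k) = 4 - (k + 2*k**2) = 4 + (-k - 2*k**2) = 4 - k - 2*k**2)
-29*(F(0) + P(-4)) = -29*((4 - 1*0 - 2*0**2) + 2*(-4)) = -29*((4 + 0 - 2*0) - 8) = -29*((4 + 0 + 0) - 8) = -29*(4 - 8) = -29*(-4) = 116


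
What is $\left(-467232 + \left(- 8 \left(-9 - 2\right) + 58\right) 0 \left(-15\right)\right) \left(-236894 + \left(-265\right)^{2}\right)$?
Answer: $77873090208$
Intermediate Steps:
$\left(-467232 + \left(- 8 \left(-9 - 2\right) + 58\right) 0 \left(-15\right)\right) \left(-236894 + \left(-265\right)^{2}\right) = \left(-467232 + \left(\left(-8\right) \left(-11\right) + 58\right) 0\right) \left(-236894 + 70225\right) = \left(-467232 + \left(88 + 58\right) 0\right) \left(-166669\right) = \left(-467232 + 146 \cdot 0\right) \left(-166669\right) = \left(-467232 + 0\right) \left(-166669\right) = \left(-467232\right) \left(-166669\right) = 77873090208$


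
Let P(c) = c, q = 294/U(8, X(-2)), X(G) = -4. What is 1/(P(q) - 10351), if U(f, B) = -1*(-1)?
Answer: -1/10057 ≈ -9.9433e-5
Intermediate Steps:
U(f, B) = 1
q = 294 (q = 294/1 = 294*1 = 294)
1/(P(q) - 10351) = 1/(294 - 10351) = 1/(-10057) = -1/10057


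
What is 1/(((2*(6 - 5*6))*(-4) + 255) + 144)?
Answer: 1/591 ≈ 0.0016920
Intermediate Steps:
1/(((2*(6 - 5*6))*(-4) + 255) + 144) = 1/(((2*(6 - 30))*(-4) + 255) + 144) = 1/(((2*(-24))*(-4) + 255) + 144) = 1/((-48*(-4) + 255) + 144) = 1/((192 + 255) + 144) = 1/(447 + 144) = 1/591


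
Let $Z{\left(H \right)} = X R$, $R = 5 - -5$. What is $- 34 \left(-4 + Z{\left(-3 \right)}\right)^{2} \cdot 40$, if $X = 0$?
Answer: $-21760$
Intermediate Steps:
$R = 10$ ($R = 5 + 5 = 10$)
$Z{\left(H \right)} = 0$ ($Z{\left(H \right)} = 0 \cdot 10 = 0$)
$- 34 \left(-4 + Z{\left(-3 \right)}\right)^{2} \cdot 40 = - 34 \left(-4 + 0\right)^{2} \cdot 40 = - 34 \left(-4\right)^{2} \cdot 40 = \left(-34\right) 16 \cdot 40 = \left(-544\right) 40 = -21760$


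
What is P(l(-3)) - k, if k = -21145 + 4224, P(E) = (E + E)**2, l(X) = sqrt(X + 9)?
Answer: 16945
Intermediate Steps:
l(X) = sqrt(9 + X)
P(E) = 4*E**2 (P(E) = (2*E)**2 = 4*E**2)
k = -16921
P(l(-3)) - k = 4*(sqrt(9 - 3))**2 - 1*(-16921) = 4*(sqrt(6))**2 + 16921 = 4*6 + 16921 = 24 + 16921 = 16945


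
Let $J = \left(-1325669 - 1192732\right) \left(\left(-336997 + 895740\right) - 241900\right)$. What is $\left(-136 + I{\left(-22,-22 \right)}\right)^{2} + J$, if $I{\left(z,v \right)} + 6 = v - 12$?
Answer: $-797937697067$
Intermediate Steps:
$J = -797937728043$ ($J = - 2518401 \left(558743 - 241900\right) = \left(-2518401\right) 316843 = -797937728043$)
$I{\left(z,v \right)} = -18 + v$ ($I{\left(z,v \right)} = -6 + \left(v - 12\right) = -6 + \left(-12 + v\right) = -18 + v$)
$\left(-136 + I{\left(-22,-22 \right)}\right)^{2} + J = \left(-136 - 40\right)^{2} - 797937728043 = \left(-176\right)^{2} - 797937728043 = 30976 - 797937728043 = -797937697067$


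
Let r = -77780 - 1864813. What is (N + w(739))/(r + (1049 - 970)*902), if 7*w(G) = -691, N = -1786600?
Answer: 12506891/13099345 ≈ 0.95477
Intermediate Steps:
w(G) = -691/7 (w(G) = (⅐)*(-691) = -691/7)
r = -1942593
(N + w(739))/(r + (1049 - 970)*902) = (-1786600 - 691/7)/(-1942593 + (1049 - 970)*902) = -12506891/(7*(-1942593 + 79*902)) = -12506891/(7*(-1942593 + 71258)) = -12506891/7/(-1871335) = -12506891/7*(-1/1871335) = 12506891/13099345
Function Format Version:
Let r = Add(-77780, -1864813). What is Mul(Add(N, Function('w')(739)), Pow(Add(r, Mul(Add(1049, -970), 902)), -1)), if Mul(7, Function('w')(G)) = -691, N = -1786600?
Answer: Rational(12506891, 13099345) ≈ 0.95477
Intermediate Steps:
Function('w')(G) = Rational(-691, 7) (Function('w')(G) = Mul(Rational(1, 7), -691) = Rational(-691, 7))
r = -1942593
Mul(Add(N, Function('w')(739)), Pow(Add(r, Mul(Add(1049, -970), 902)), -1)) = Mul(Add(-1786600, Rational(-691, 7)), Pow(Add(-1942593, Mul(Add(1049, -970), 902)), -1)) = Mul(Rational(-12506891, 7), Pow(Add(-1942593, Mul(79, 902)), -1)) = Mul(Rational(-12506891, 7), Pow(Add(-1942593, 71258), -1)) = Mul(Rational(-12506891, 7), Pow(-1871335, -1)) = Mul(Rational(-12506891, 7), Rational(-1, 1871335)) = Rational(12506891, 13099345)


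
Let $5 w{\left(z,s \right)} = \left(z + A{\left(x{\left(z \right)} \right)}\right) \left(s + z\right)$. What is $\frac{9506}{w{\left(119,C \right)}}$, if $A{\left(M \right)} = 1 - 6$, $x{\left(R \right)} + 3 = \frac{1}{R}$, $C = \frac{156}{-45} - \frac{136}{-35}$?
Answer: $\frac{831775}{238241} \approx 3.4913$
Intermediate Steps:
$C = \frac{44}{105}$ ($C = 156 \left(- \frac{1}{45}\right) - - \frac{136}{35} = - \frac{52}{15} + \frac{136}{35} = \frac{44}{105} \approx 0.41905$)
$x{\left(R \right)} = -3 + \frac{1}{R}$
$A{\left(M \right)} = -5$
$w{\left(z,s \right)} = \frac{\left(-5 + z\right) \left(s + z\right)}{5}$ ($w{\left(z,s \right)} = \frac{\left(z - 5\right) \left(s + z\right)}{5} = \frac{\left(-5 + z\right) \left(s + z\right)}{5}$)
$\frac{9506}{w{\left(119,C \right)}} = \frac{9506}{\left(-1\right) \frac{44}{105} - 119 + \frac{119^{2}}{5} + \frac{1}{5} \cdot \frac{44}{105} \cdot 119} = \frac{9506}{- \frac{44}{105} - 119 + \frac{1}{5} \cdot 14161 + \frac{748}{75}} = \frac{9506}{- \frac{44}{105} - 119 + \frac{14161}{5} + \frac{748}{75}} = \frac{9506}{\frac{476482}{175}} = 9506 \cdot \frac{175}{476482} = \frac{831775}{238241}$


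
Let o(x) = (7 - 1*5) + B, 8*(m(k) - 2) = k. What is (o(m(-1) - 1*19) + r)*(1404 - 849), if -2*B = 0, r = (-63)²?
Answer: 2203905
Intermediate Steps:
r = 3969
m(k) = 2 + k/8
B = 0 (B = -½*0 = 0)
o(x) = 2 (o(x) = (7 - 1*5) + 0 = (7 - 5) + 0 = 2 + 0 = 2)
(o(m(-1) - 1*19) + r)*(1404 - 849) = (2 + 3969)*(1404 - 849) = 3971*555 = 2203905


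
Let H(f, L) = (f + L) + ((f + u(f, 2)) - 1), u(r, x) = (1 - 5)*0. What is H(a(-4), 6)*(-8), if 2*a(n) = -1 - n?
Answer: -64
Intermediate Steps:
u(r, x) = 0 (u(r, x) = -4*0 = 0)
a(n) = -½ - n/2 (a(n) = (-1 - n)/2 = -½ - n/2)
H(f, L) = -1 + L + 2*f (H(f, L) = (f + L) + ((f + 0) - 1) = (L + f) + (f - 1) = (L + f) + (-1 + f) = -1 + L + 2*f)
H(a(-4), 6)*(-8) = (-1 + 6 + 2*(-½ - ½*(-4)))*(-8) = (-1 + 6 + 2*(-½ + 2))*(-8) = (-1 + 6 + 2*(3/2))*(-8) = (-1 + 6 + 3)*(-8) = 8*(-8) = -64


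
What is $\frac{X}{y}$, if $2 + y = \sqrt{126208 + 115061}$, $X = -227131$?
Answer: $\frac{227131}{2 - \sqrt{241269}} \approx -464.3$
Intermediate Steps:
$y = -2 + \sqrt{241269}$ ($y = -2 + \sqrt{126208 + 115061} = -2 + \sqrt{241269} \approx 489.19$)
$\frac{X}{y} = - \frac{227131}{-2 + \sqrt{241269}}$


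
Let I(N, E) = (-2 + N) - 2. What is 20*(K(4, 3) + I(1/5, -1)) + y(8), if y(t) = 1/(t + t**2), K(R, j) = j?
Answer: -1151/72 ≈ -15.986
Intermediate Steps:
I(N, E) = -4 + N
20*(K(4, 3) + I(1/5, -1)) + y(8) = 20*(3 + (-4 + 1/5)) + 1/(8*(1 + 8)) = 20*(3 + (-4 + 1*(1/5))) + (1/8)/9 = 20*(3 + (-4 + 1/5)) + (1/8)*(1/9) = 20*(3 - 19/5) + 1/72 = 20*(-4/5) + 1/72 = -16 + 1/72 = -1151/72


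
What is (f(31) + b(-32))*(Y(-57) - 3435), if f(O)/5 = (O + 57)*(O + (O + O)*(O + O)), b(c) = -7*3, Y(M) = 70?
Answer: -5737254335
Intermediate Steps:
b(c) = -21
f(O) = 5*(57 + O)*(O + 4*O²) (f(O) = 5*((O + 57)*(O + (O + O)*(O + O))) = 5*((57 + O)*(O + (2*O)*(2*O))) = 5*((57 + O)*(O + 4*O²)) = 5*(57 + O)*(O + 4*O²))
(f(31) + b(-32))*(Y(-57) - 3435) = (5*31*(57 + 4*31² + 229*31) - 21)*(70 - 3435) = (5*31*(57 + 4*961 + 7099) - 21)*(-3365) = (5*31*(57 + 3844 + 7099) - 21)*(-3365) = (5*31*11000 - 21)*(-3365) = (1705000 - 21)*(-3365) = 1704979*(-3365) = -5737254335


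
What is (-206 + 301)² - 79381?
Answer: -70356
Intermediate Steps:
(-206 + 301)² - 79381 = 95² - 79381 = 9025 - 79381 = -70356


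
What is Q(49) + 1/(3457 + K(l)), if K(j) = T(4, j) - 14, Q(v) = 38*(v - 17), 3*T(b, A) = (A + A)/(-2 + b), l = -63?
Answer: 4161153/3422 ≈ 1216.0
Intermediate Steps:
T(b, A) = 2*A/(3*(-2 + b)) (T(b, A) = ((A + A)/(-2 + b))/3 = ((2*A)/(-2 + b))/3 = (2*A/(-2 + b))/3 = 2*A/(3*(-2 + b)))
Q(v) = -646 + 38*v (Q(v) = 38*(-17 + v) = -646 + 38*v)
K(j) = -14 + j/3 (K(j) = 2*j/(3*(-2 + 4)) - 14 = (⅔)*j/2 - 14 = (⅔)*j*(½) - 14 = j/3 - 14 = -14 + j/3)
Q(49) + 1/(3457 + K(l)) = (-646 + 38*49) + 1/(3457 + (-14 + (⅓)*(-63))) = (-646 + 1862) + 1/(3457 + (-14 - 21)) = 1216 + 1/(3457 - 35) = 1216 + 1/3422 = 4161153/3422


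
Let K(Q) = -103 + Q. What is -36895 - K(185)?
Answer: -36977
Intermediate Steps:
-36895 - K(185) = -36895 - (-103 + 185) = -36895 - 1*82 = -36895 - 82 = -36977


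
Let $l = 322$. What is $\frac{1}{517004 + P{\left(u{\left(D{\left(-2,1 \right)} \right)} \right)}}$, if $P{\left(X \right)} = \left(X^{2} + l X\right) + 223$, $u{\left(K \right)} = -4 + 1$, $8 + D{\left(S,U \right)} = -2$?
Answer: $\frac{1}{516270} \approx 1.937 \cdot 10^{-6}$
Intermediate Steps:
$D{\left(S,U \right)} = -10$ ($D{\left(S,U \right)} = -8 - 2 = -10$)
$u{\left(K \right)} = -3$
$P{\left(X \right)} = 223 + X^{2} + 322 X$ ($P{\left(X \right)} = \left(X^{2} + 322 X\right) + 223 = 223 + X^{2} + 322 X$)
$\frac{1}{517004 + P{\left(u{\left(D{\left(-2,1 \right)} \right)} \right)}} = \frac{1}{517004 + \left(223 + \left(-3\right)^{2} + 322 \left(-3\right)\right)} = \frac{1}{517004 + \left(223 + 9 - 966\right)} = \frac{1}{517004 - 734} = \frac{1}{516270}$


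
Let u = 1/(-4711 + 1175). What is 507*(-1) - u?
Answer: -1792751/3536 ≈ -507.00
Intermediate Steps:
u = -1/3536 (u = 1/(-3536) = -1/3536 ≈ -0.00028281)
507*(-1) - u = 507*(-1) - 1*(-1/3536) = -507 + 1/3536 = -1792751/3536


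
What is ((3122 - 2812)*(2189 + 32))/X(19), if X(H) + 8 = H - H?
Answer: -344255/4 ≈ -86064.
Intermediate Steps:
X(H) = -8 (X(H) = -8 + (H - H) = -8 + 0 = -8)
((3122 - 2812)*(2189 + 32))/X(19) = ((3122 - 2812)*(2189 + 32))/(-8) = (310*2221)*(-⅛) = 688510*(-⅛) = -344255/4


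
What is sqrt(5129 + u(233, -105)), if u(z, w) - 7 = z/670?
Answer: sqrt(2305706510)/670 ≈ 71.668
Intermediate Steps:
u(z, w) = 7 + z/670
sqrt(5129 + u(233, -105)) = sqrt(5129 + (7 + (1/670)*233)) = sqrt(5129 + (7 + 233/670)) = sqrt(5129 + 4923/670) = sqrt(3441353/670) = sqrt(2305706510)/670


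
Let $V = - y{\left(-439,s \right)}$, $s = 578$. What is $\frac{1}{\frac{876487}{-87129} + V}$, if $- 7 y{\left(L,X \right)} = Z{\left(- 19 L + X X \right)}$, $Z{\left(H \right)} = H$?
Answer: $\frac{87129}{4261287488} \approx 2.0447 \cdot 10^{-5}$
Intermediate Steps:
$y{\left(L,X \right)} = - \frac{X^{2}}{7} + \frac{19 L}{7}$ ($y{\left(L,X \right)} = - \frac{- 19 L + X X}{7} = - \frac{- 19 L + X^{2}}{7} = - \frac{X^{2} - 19 L}{7} = - \frac{X^{2}}{7} + \frac{19 L}{7}$)
$V = \frac{342425}{7}$ ($V = - (- \frac{578^{2}}{7} + \frac{19}{7} \left(-439\right)) = - (\left(- \frac{1}{7}\right) 334084 - \frac{8341}{7}) = - (- \frac{334084}{7} - \frac{8341}{7}) = \left(-1\right) \left(- \frac{342425}{7}\right) = \frac{342425}{7} \approx 48918.0$)
$\frac{1}{\frac{876487}{-87129} + V} = \frac{1}{\frac{876487}{-87129} + \frac{342425}{7}} = \frac{1}{876487 \left(- \frac{1}{87129}\right) + \frac{342425}{7}} = \frac{1}{- \frac{876487}{87129} + \frac{342425}{7}} = \frac{1}{\frac{4261287488}{87129}} = \frac{87129}{4261287488}$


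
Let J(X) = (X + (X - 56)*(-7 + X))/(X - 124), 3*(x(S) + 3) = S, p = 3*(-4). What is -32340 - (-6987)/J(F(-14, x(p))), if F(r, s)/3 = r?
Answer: -4561713/140 ≈ -32584.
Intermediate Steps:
p = -12
x(S) = -3 + S/3
F(r, s) = 3*r
J(X) = (X + (-56 + X)*(-7 + X))/(-124 + X)
-32340 - (-6987)/J(F(-14, x(p))) = -32340 - (-6987)/((392 + (3*(-14))² - 186*(-14))/(-124 + 3*(-14))) = -32340 - (-6987)/((392 + (-42)² - 62*(-42))/(-124 - 42)) = -32340 - (-6987)/((392 + 1764 + 2604)/(-166)) = -32340 - (-6987)/((-1/166*4760)) = -32340 - (-6987)/(-2380/83) = -32340 - (-6987)*(-83)/2380 = -32340 - 1*34113/140 = -32340 - 34113/140 = -4561713/140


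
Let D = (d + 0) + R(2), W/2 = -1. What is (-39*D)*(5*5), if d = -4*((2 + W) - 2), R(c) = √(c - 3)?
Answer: -7800 - 975*I ≈ -7800.0 - 975.0*I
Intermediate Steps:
W = -2 (W = 2*(-1) = -2)
R(c) = √(-3 + c)
d = 8 (d = -4*((2 - 2) - 2) = -4*(0 - 2) = -4*(-2) = 8)
D = 8 + I (D = (8 + 0) + √(-3 + 2) = 8 + √(-1) = 8 + I ≈ 8.0 + 1.0*I)
(-39*D)*(5*5) = (-39*(8 + I))*(5*5) = (-312 - 39*I)*25 = -7800 - 975*I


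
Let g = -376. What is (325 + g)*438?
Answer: -22338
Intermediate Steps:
(325 + g)*438 = (325 - 376)*438 = -51*438 = -22338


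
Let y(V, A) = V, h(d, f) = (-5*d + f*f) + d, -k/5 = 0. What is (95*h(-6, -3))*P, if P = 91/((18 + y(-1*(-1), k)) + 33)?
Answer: 21945/4 ≈ 5486.3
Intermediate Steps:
k = 0 (k = -5*0 = 0)
h(d, f) = f² - 4*d (h(d, f) = (-5*d + f²) + d = (f² - 5*d) + d = f² - 4*d)
P = 7/4 (P = 91/((18 - 1*(-1)) + 33) = 91/((18 + 1) + 33) = 91/(19 + 33) = 91/52 = 91*(1/52) = 7/4 ≈ 1.7500)
(95*h(-6, -3))*P = (95*((-3)² - 4*(-6)))*(7/4) = (95*(9 + 24))*(7/4) = (95*33)*(7/4) = 3135*(7/4) = 21945/4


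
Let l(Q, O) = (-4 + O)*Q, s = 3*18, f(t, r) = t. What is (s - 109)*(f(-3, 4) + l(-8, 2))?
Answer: -715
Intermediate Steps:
s = 54
l(Q, O) = Q*(-4 + O)
(s - 109)*(f(-3, 4) + l(-8, 2)) = (54 - 109)*(-3 - 8*(-4 + 2)) = -55*(-3 - 8*(-2)) = -55*(-3 + 16) = -55*13 = -715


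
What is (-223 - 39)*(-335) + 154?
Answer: 87924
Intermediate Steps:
(-223 - 39)*(-335) + 154 = -262*(-335) + 154 = 87770 + 154 = 87924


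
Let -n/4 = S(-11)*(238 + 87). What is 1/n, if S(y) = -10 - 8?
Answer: 1/23400 ≈ 4.2735e-5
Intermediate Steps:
S(y) = -18
n = 23400 (n = -(-72)*(238 + 87) = -(-72)*325 = -4*(-5850) = 23400)
1/n = 1/23400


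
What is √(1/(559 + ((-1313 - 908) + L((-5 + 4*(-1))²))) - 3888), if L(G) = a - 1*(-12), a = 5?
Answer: I*√10521026845/1645 ≈ 62.354*I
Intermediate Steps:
L(G) = 17 (L(G) = 5 - 1*(-12) = 5 + 12 = 17)
√(1/(559 + ((-1313 - 908) + L((-5 + 4*(-1))²))) - 3888) = √(1/(559 + ((-1313 - 908) + 17)) - 3888) = √(1/(559 + (-2221 + 17)) - 3888) = √(1/(559 - 2204) - 3888) = √(1/(-1645) - 3888) = √(-1/1645 - 3888) = √(-6395761/1645) = I*√10521026845/1645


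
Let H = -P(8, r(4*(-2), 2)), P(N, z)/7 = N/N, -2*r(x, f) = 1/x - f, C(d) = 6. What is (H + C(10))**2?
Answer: 1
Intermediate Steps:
r(x, f) = f/2 - 1/(2*x) (r(x, f) = -(1/x - f)/2 = f/2 - 1/(2*x))
P(N, z) = 7 (P(N, z) = 7*(N/N) = 7*1 = 7)
H = -7 (H = -1*7 = -7)
(H + C(10))**2 = (-7 + 6)**2 = (-1)**2 = 1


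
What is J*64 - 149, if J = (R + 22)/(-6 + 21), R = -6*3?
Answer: -1979/15 ≈ -131.93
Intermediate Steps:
R = -18
J = 4/15 (J = (-18 + 22)/(-6 + 21) = 4/15 ≈ 0.26667)
J*64 - 149 = (4/15)*64 - 149 = 256/15 - 149 = -1979/15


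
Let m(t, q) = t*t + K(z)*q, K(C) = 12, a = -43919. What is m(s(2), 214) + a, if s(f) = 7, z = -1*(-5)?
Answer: -41302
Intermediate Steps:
z = 5
m(t, q) = t² + 12*q (m(t, q) = t*t + 12*q = t² + 12*q)
m(s(2), 214) + a = (7² + 12*214) - 43919 = (49 + 2568) - 43919 = 2617 - 43919 = -41302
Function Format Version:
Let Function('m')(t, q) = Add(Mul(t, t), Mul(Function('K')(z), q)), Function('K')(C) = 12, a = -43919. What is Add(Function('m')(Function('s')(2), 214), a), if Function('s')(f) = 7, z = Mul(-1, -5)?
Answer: -41302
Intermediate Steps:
z = 5
Function('m')(t, q) = Add(Pow(t, 2), Mul(12, q)) (Function('m')(t, q) = Add(Mul(t, t), Mul(12, q)) = Add(Pow(t, 2), Mul(12, q)))
Add(Function('m')(Function('s')(2), 214), a) = Add(Add(Pow(7, 2), Mul(12, 214)), -43919) = Add(Add(49, 2568), -43919) = Add(2617, -43919) = -41302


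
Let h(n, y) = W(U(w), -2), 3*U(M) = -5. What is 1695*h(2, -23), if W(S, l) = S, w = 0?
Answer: -2825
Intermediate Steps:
U(M) = -5/3 (U(M) = (⅓)*(-5) = -5/3)
h(n, y) = -5/3
1695*h(2, -23) = 1695*(-5/3) = -2825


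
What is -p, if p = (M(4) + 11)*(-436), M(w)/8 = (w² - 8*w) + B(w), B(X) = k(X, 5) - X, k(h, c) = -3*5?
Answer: -117284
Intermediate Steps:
k(h, c) = -15
B(X) = -15 - X
M(w) = -120 - 72*w + 8*w² (M(w) = 8*((w² - 8*w) + (-15 - w)) = 8*(-15 + w² - 9*w) = -120 - 72*w + 8*w²)
p = 117284 (p = ((-120 - 72*4 + 8*4²) + 11)*(-436) = ((-120 - 288 + 8*16) + 11)*(-436) = ((-120 - 288 + 128) + 11)*(-436) = (-280 + 11)*(-436) = -269*(-436) = 117284)
-p = -1*117284 = -117284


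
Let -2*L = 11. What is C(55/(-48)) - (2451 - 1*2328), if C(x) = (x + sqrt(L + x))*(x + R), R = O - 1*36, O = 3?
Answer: -193247/2304 - 1639*I*sqrt(957)/576 ≈ -83.875 - 88.026*I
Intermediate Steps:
L = -11/2 (L = -1/2*11 = -11/2 ≈ -5.5000)
R = -33 (R = 3 - 1*36 = 3 - 36 = -33)
C(x) = (-33 + x)*(x + sqrt(-11/2 + x)) (C(x) = (x + sqrt(-11/2 + x))*(x - 33) = (x + sqrt(-11/2 + x))*(-33 + x) = (-33 + x)*(x + sqrt(-11/2 + x)))
C(55/(-48)) - (2451 - 1*2328) = ((55/(-48))**2 - 1815/(-48) - 33*sqrt(-22 + 4*(55/(-48)))/2 + (55/(-48))*sqrt(-22 + 4*(55/(-48)))/2) - (2451 - 1*2328) = ((55*(-1/48))**2 - 1815*(-1)/48 - 33*sqrt(-22 + 4*(55*(-1/48)))/2 + (55*(-1/48))*sqrt(-22 + 4*(55*(-1/48)))/2) - (2451 - 2328) = ((-55/48)**2 - 33*(-55/48) - 33*sqrt(-22 + 4*(-55/48))/2 + (1/2)*(-55/48)*sqrt(-22 + 4*(-55/48))) - 1*123 = (3025/2304 + 605/16 - 33*sqrt(-22 - 55/12)/2 + (1/2)*(-55/48)*sqrt(-22 - 55/12)) - 123 = (3025/2304 + 605/16 - 11*I*sqrt(957)/4 + (1/2)*(-55/48)*sqrt(-319/12)) - 123 = (3025/2304 + 605/16 - 11*I*sqrt(957)/4 + (1/2)*(-55/48)*(I*sqrt(957)/6)) - 123 = (3025/2304 + 605/16 - 11*I*sqrt(957)/4 - 55*I*sqrt(957)/576) - 123 = (90145/2304 - 1639*I*sqrt(957)/576) - 123 = -193247/2304 - 1639*I*sqrt(957)/576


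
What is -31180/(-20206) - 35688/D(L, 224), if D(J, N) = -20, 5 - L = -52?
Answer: 90216916/50515 ≈ 1785.9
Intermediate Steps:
L = 57 (L = 5 - 1*(-52) = 5 + 52 = 57)
-31180/(-20206) - 35688/D(L, 224) = -31180/(-20206) - 35688/(-20) = -31180*(-1/20206) - 35688*(-1/20) = 15590/10103 + 8922/5 = 90216916/50515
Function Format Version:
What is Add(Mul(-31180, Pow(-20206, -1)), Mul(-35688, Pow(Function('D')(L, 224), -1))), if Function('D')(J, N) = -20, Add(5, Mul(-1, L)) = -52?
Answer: Rational(90216916, 50515) ≈ 1785.9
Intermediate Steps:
L = 57 (L = Add(5, Mul(-1, -52)) = Add(5, 52) = 57)
Add(Mul(-31180, Pow(-20206, -1)), Mul(-35688, Pow(Function('D')(L, 224), -1))) = Add(Mul(-31180, Pow(-20206, -1)), Mul(-35688, Pow(-20, -1))) = Add(Mul(-31180, Rational(-1, 20206)), Mul(-35688, Rational(-1, 20))) = Add(Rational(15590, 10103), Rational(8922, 5)) = Rational(90216916, 50515)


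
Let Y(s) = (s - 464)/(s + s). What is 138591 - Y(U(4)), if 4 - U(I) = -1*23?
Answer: 7484351/54 ≈ 1.3860e+5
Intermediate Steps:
U(I) = 27 (U(I) = 4 - (-1)*23 = 4 - 1*(-23) = 4 + 23 = 27)
Y(s) = (-464 + s)/(2*s) (Y(s) = (-464 + s)/((2*s)) = (-464 + s)*(1/(2*s)) = (-464 + s)/(2*s))
138591 - Y(U(4)) = 138591 - (-464 + 27)/(2*27) = 138591 - (-437)/(2*27) = 138591 - 1*(-437/54) = 138591 + 437/54 = 7484351/54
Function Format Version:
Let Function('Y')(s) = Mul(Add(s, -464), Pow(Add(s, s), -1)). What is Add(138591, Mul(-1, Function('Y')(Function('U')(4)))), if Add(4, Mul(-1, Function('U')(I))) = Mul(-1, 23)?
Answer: Rational(7484351, 54) ≈ 1.3860e+5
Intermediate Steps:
Function('U')(I) = 27 (Function('U')(I) = Add(4, Mul(-1, Mul(-1, 23))) = Add(4, Mul(-1, -23)) = Add(4, 23) = 27)
Function('Y')(s) = Mul(Rational(1, 2), Pow(s, -1), Add(-464, s)) (Function('Y')(s) = Mul(Add(-464, s), Pow(Mul(2, s), -1)) = Mul(Add(-464, s), Mul(Rational(1, 2), Pow(s, -1))) = Mul(Rational(1, 2), Pow(s, -1), Add(-464, s)))
Add(138591, Mul(-1, Function('Y')(Function('U')(4)))) = Add(138591, Mul(-1, Mul(Rational(1, 2), Pow(27, -1), Add(-464, 27)))) = Add(138591, Mul(-1, Mul(Rational(1, 2), Rational(1, 27), -437))) = Add(138591, Mul(-1, Rational(-437, 54))) = Add(138591, Rational(437, 54)) = Rational(7484351, 54)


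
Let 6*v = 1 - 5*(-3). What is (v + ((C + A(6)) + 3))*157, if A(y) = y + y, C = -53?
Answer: -16642/3 ≈ -5547.3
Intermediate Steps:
A(y) = 2*y
v = 8/3 (v = (1 - 5*(-3))/6 = (1 + 15)/6 = (⅙)*16 = 8/3 ≈ 2.6667)
(v + ((C + A(6)) + 3))*157 = (8/3 + ((-53 + 2*6) + 3))*157 = (8/3 + ((-53 + 12) + 3))*157 = (8/3 + (-41 + 3))*157 = (8/3 - 38)*157 = -106/3*157 = -16642/3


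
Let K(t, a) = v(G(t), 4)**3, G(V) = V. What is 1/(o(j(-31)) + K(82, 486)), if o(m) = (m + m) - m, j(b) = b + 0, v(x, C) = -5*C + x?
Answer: 1/238297 ≈ 4.1964e-6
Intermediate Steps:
v(x, C) = x - 5*C
j(b) = b
K(t, a) = (-20 + t)**3 (K(t, a) = (t - 5*4)**3 = (t - 20)**3 = (-20 + t)**3)
o(m) = m (o(m) = 2*m - m = m)
1/(o(j(-31)) + K(82, 486)) = 1/(-31 + (-20 + 82)**3) = 1/(-31 + 62**3) = 1/(-31 + 238328) = 1/238297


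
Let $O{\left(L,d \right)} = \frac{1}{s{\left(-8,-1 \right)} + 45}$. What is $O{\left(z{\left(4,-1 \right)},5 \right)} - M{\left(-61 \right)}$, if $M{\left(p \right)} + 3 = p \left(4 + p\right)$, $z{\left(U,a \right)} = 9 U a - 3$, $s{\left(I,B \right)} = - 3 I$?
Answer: $- \frac{239705}{69} \approx -3474.0$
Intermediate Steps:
$z{\left(U,a \right)} = -3 + 9 U a$ ($z{\left(U,a \right)} = 9 U a - 3 = -3 + 9 U a$)
$M{\left(p \right)} = -3 + p \left(4 + p\right)$
$O{\left(L,d \right)} = \frac{1}{69}$ ($O{\left(L,d \right)} = \frac{1}{\left(-3\right) \left(-8\right) + 45} = \frac{1}{24 + 45} = \frac{1}{69}$)
$O{\left(z{\left(4,-1 \right)},5 \right)} - M{\left(-61 \right)} = \frac{1}{69} - \left(-3 + \left(-61\right)^{2} + 4 \left(-61\right)\right) = \frac{1}{69} - \left(-3 + 3721 - 244\right) = \frac{1}{69} - 3474 = - \frac{239705}{69}$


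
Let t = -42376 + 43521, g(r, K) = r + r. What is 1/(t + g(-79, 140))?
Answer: 1/987 ≈ 0.0010132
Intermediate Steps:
g(r, K) = 2*r
t = 1145
1/(t + g(-79, 140)) = 1/(1145 + 2*(-79)) = 1/(1145 - 158) = 1/987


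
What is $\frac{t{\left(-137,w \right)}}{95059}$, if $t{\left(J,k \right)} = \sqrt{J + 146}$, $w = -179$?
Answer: $\frac{3}{95059} \approx 3.1559 \cdot 10^{-5}$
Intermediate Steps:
$t{\left(J,k \right)} = \sqrt{146 + J}$
$\frac{t{\left(-137,w \right)}}{95059} = \frac{\sqrt{146 - 137}}{95059} = \sqrt{9} \cdot \frac{1}{95059} = 3 \cdot \frac{1}{95059} = \frac{3}{95059}$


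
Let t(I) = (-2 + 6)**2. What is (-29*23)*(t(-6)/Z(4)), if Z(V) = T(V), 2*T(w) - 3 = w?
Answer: -21344/7 ≈ -3049.1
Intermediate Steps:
T(w) = 3/2 + w/2
t(I) = 16 (t(I) = 4**2 = 16)
Z(V) = 3/2 + V/2
(-29*23)*(t(-6)/Z(4)) = (-29*23)*(16/(3/2 + (1/2)*4)) = -10672/(3/2 + 2) = -10672/7/2 = -10672*2/7 = -667*32/7 = -21344/7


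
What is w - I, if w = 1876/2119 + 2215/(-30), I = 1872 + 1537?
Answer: -44269487/12714 ≈ -3481.9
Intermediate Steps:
I = 3409
w = -927461/12714 (w = 1876*(1/2119) + 2215*(-1/30) = 1876/2119 - 443/6 = -927461/12714 ≈ -72.948)
w - I = -927461/12714 - 1*3409 = -927461/12714 - 3409 = -44269487/12714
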